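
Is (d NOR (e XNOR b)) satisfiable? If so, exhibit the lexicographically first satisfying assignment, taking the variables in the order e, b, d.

e=0, b=1, d=0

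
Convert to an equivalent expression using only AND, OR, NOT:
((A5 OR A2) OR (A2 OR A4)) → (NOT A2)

NOT ((A5 OR A2) OR (A2 OR A4)) OR (NOT A2)
(Implication elimination: A → B = NOT A OR B)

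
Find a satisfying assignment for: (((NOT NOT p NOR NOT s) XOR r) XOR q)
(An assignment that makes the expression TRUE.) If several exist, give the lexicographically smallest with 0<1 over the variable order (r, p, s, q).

r=0, p=0, s=0, q=1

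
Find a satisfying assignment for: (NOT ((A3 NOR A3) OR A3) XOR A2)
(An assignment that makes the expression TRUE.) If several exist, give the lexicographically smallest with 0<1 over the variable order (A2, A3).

A2=1, A3=0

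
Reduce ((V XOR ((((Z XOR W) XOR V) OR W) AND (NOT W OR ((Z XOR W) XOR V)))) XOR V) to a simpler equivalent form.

By XOR self-cancellation ((E XOR v) XOR v = E) then distribution ((E OR v) AND (E OR NOT v) = E):
= ((Z XOR W) XOR V)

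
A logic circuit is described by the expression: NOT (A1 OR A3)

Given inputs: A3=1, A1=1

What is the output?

Substituting: NOT (1 OR 1)
= 0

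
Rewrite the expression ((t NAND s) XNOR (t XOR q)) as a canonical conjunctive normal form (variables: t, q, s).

(t OR q OR s) AND (t OR q OR NOT s) AND (NOT t OR q OR NOT s) AND (NOT t OR NOT q OR s)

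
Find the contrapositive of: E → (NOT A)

Contrapositive: A → NOT E
Note: A statement and its contrapositive are logically equivalent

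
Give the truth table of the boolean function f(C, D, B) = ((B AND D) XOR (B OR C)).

C | D | B | Output
------------------
0 | 0 | 0 | 0
0 | 0 | 1 | 1
0 | 1 | 0 | 0
0 | 1 | 1 | 0
1 | 0 | 0 | 1
1 | 0 | 1 | 1
1 | 1 | 0 | 1
1 | 1 | 1 | 0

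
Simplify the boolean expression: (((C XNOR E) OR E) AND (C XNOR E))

By absorption (E AND (E OR v) = E):
= (C XNOR E)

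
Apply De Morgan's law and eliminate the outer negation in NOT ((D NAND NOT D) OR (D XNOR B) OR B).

NOT (D NAND NOT D) AND NOT (D XNOR B) AND NOT B
De Morgan's: NOT(OR of terms) = AND of negations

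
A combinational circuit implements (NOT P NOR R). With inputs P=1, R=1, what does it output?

Substituting: (NOT 1 NOR 1)
= 0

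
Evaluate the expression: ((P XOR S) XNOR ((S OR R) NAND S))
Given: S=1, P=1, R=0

Substituting: ((1 XOR 1) XNOR ((1 OR 0) NAND 1))
= 1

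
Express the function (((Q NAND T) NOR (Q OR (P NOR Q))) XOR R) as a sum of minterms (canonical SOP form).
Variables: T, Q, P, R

Σm(1, 3, 5, 7, 9, 11, 13, 15) = (NOT T AND NOT Q AND NOT P AND R) OR (NOT T AND NOT Q AND P AND R) OR (NOT T AND Q AND NOT P AND R) OR (NOT T AND Q AND P AND R) OR (T AND NOT Q AND NOT P AND R) OR (T AND NOT Q AND P AND R) OR (T AND Q AND NOT P AND R) OR (T AND Q AND P AND R)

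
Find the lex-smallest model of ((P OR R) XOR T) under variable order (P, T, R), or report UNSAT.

P=0, T=0, R=1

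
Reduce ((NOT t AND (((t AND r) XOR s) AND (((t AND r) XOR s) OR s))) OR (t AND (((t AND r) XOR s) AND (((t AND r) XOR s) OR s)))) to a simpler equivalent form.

By distribution ((E AND v) OR (E AND NOT v) = E) then absorption (E AND (E OR v) = E):
= ((t AND r) XOR s)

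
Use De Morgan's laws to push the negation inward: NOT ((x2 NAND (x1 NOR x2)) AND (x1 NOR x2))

NOT (x2 NAND (x1 NOR x2)) OR NOT (x1 NOR x2)
De Morgan's: NOT(AND of terms) = OR of negations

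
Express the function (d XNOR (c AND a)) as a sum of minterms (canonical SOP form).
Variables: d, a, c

Σm(0, 1, 2, 7) = (NOT d AND NOT a AND NOT c) OR (NOT d AND NOT a AND c) OR (NOT d AND a AND NOT c) OR (d AND a AND c)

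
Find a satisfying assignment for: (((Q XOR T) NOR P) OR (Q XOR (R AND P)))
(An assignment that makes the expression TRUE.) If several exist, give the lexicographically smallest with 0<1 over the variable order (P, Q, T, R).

P=0, Q=0, T=0, R=0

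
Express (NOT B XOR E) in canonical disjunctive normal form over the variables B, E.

(NOT B AND NOT E) OR (B AND E)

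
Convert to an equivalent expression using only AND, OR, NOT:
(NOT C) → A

C OR A
(Implication elimination: A → B = NOT A OR B)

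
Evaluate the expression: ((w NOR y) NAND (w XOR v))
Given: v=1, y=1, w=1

Substituting: ((1 NOR 1) NAND (1 XOR 1))
= 1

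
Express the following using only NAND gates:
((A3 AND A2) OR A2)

((((A3 NAND A2) NAND (A3 NAND A2)) NAND ((A3 NAND A2) NAND (A3 NAND A2))) NAND (A2 NAND A2))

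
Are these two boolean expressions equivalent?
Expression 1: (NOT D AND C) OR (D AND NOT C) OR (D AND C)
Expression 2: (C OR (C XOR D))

Yes, they are equivalent — the two output columns agree on all 4 assignments:
D | C | Expression 1 | Expression 2
-----------------------------------
0 | 0 | 0 | 0
0 | 1 | 1 | 1
1 | 0 | 1 | 1
1 | 1 | 1 | 1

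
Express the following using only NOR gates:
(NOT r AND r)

(((r NOR r) NOR (r NOR r)) NOR (r NOR r))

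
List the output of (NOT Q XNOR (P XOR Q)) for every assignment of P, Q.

P | Q | Output
--------------
0 | 0 | 0
0 | 1 | 0
1 | 0 | 1
1 | 1 | 1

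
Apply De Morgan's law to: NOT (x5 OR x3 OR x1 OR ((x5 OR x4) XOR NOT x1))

NOT x5 AND NOT x3 AND NOT x1 AND NOT ((x5 OR x4) XOR NOT x1)
De Morgan's: NOT(OR of terms) = AND of negations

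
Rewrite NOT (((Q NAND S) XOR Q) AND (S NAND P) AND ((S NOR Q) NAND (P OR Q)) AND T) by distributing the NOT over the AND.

NOT ((Q NAND S) XOR Q) OR NOT (S NAND P) OR NOT ((S NOR Q) NAND (P OR Q)) OR NOT T
De Morgan's: NOT(AND of terms) = OR of negations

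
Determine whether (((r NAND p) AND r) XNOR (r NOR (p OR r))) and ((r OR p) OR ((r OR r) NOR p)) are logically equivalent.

No. Counterexample: with p=0, r=0, Expression 1 = 0 but Expression 2 = 1.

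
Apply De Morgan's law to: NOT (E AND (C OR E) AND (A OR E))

NOT E OR NOT (C OR E) OR NOT (A OR E)
De Morgan's: NOT(AND of terms) = OR of negations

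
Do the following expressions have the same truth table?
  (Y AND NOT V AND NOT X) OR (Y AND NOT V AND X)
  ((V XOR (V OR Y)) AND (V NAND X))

Yes, they are equivalent — the two output columns agree on all 8 assignments:
Y | V | X | Expression 1 | Expression 2
---------------------------------------
0 | 0 | 0 | 0 | 0
0 | 0 | 1 | 0 | 0
0 | 1 | 0 | 0 | 0
0 | 1 | 1 | 0 | 0
1 | 0 | 0 | 1 | 1
1 | 0 | 1 | 1 | 1
1 | 1 | 0 | 0 | 0
1 | 1 | 1 | 0 | 0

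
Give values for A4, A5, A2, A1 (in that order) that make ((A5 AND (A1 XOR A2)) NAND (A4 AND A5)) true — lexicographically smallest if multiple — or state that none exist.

A4=0, A5=0, A2=0, A1=0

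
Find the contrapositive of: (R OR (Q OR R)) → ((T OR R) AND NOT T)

Contrapositive: NOT ((T OR R) AND NOT T) → NOT (R OR (Q OR R))
Note: A statement and its contrapositive are logically equivalent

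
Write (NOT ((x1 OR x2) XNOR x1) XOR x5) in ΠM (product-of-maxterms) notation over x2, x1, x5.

ΠM(0, 2, 5, 6) = (x2 OR x1 OR x5) AND (x2 OR NOT x1 OR x5) AND (NOT x2 OR x1 OR NOT x5) AND (NOT x2 OR NOT x1 OR x5)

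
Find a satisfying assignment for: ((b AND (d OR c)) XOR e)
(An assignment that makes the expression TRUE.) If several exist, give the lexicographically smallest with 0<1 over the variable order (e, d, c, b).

e=0, d=0, c=1, b=1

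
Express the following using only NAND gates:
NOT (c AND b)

(((c NAND b) NAND (c NAND b)) NAND ((c NAND b) NAND (c NAND b)))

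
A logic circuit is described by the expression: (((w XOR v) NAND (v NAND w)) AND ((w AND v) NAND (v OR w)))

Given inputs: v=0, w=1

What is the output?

Substituting: (((1 XOR 0) NAND (0 NAND 1)) AND ((1 AND 0) NAND (0 OR 1)))
= 0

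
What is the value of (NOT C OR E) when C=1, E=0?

Substituting: (NOT 1 OR 0)
= 0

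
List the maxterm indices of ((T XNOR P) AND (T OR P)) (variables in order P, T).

ΠM(0, 1, 2) = (P OR T) AND (P OR NOT T) AND (NOT P OR T)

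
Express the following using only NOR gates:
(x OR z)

((x NOR z) NOR (x NOR z))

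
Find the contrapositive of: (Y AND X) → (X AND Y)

Contrapositive: NOT (X AND Y) → NOT (Y AND X)
Note: A statement and its contrapositive are logically equivalent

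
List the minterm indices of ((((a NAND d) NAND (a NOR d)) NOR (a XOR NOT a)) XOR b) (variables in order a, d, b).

Σm(1, 3, 5, 7) = (NOT a AND NOT d AND b) OR (NOT a AND d AND b) OR (a AND NOT d AND b) OR (a AND d AND b)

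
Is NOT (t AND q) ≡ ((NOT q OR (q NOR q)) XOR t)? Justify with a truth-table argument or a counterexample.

No. Counterexample: with t=0, q=1, Expression 1 = 1 but Expression 2 = 0.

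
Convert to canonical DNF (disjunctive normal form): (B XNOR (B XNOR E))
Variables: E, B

(E AND NOT B) OR (E AND B)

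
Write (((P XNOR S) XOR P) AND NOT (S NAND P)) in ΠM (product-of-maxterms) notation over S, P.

ΠM(0, 1, 2, 3) = (S OR P) AND (S OR NOT P) AND (NOT S OR P) AND (NOT S OR NOT P)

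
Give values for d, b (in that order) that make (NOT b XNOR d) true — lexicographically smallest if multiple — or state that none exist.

d=0, b=1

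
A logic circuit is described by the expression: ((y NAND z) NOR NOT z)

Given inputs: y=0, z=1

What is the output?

Substituting: ((0 NAND 1) NOR NOT 1)
= 0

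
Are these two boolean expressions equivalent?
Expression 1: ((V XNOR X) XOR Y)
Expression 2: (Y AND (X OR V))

No. Counterexample: with V=0, X=0, Y=0, Expression 1 = 1 but Expression 2 = 0.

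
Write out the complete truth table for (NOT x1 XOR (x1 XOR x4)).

x4 | x1 | Output
----------------
0 | 0 | 1
0 | 1 | 1
1 | 0 | 0
1 | 1 | 0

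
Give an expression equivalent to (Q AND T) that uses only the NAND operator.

((Q NAND T) NAND (Q NAND T))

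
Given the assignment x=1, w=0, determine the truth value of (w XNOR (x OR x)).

Substituting: (0 XNOR (1 OR 1))
= 0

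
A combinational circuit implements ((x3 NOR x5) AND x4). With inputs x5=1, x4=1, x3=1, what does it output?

Substituting: ((1 NOR 1) AND 1)
= 0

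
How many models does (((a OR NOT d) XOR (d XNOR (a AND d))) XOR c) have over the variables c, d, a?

Satisfying assignments: (1,0,0), (1,0,1), (1,1,0), (1,1,1)
Count: 4 out of 8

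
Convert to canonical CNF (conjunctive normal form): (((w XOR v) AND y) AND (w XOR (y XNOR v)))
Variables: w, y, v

(w OR y OR v) AND (w OR y OR NOT v) AND (w OR NOT y OR v) AND (NOT w OR y OR v) AND (NOT w OR y OR NOT v) AND (NOT w OR NOT y OR NOT v)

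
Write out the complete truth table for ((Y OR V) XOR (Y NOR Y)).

Y | V | Output
--------------
0 | 0 | 1
0 | 1 | 0
1 | 0 | 1
1 | 1 | 1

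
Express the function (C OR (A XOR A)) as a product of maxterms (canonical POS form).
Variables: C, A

ΠM(0, 1) = (C OR A) AND (C OR NOT A)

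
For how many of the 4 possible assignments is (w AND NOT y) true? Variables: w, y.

Satisfying assignments: (1,0)
Count: 1 out of 4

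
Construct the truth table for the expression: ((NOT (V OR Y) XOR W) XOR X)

W | X | V | Y | Output
----------------------
0 | 0 | 0 | 0 | 1
0 | 0 | 0 | 1 | 0
0 | 0 | 1 | 0 | 0
0 | 0 | 1 | 1 | 0
0 | 1 | 0 | 0 | 0
0 | 1 | 0 | 1 | 1
0 | 1 | 1 | 0 | 1
0 | 1 | 1 | 1 | 1
1 | 0 | 0 | 0 | 0
1 | 0 | 0 | 1 | 1
1 | 0 | 1 | 0 | 1
1 | 0 | 1 | 1 | 1
1 | 1 | 0 | 0 | 1
1 | 1 | 0 | 1 | 0
1 | 1 | 1 | 0 | 0
1 | 1 | 1 | 1 | 0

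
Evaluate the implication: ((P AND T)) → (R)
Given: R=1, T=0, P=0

Antecedent ((P AND T)) = 0; consequent (R) = 1.
0 → 1 = 1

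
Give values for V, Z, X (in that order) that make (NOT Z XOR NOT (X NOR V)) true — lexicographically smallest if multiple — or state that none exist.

V=0, Z=0, X=0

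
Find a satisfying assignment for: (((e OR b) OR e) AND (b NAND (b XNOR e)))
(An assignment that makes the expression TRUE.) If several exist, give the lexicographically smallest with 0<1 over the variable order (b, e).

b=0, e=1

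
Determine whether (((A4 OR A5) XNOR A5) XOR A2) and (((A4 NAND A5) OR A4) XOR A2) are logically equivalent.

No. Counterexample: with A2=0, A5=0, A4=1, Expression 1 = 0 but Expression 2 = 1.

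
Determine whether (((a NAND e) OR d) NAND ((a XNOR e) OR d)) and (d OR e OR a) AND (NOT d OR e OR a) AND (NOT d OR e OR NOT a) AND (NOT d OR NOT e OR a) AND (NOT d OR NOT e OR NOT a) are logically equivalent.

Yes, they are equivalent — the two output columns agree on all 8 assignments:
d | e | a | Expression 1 | Expression 2
---------------------------------------
0 | 0 | 0 | 0 | 0
0 | 0 | 1 | 1 | 1
0 | 1 | 0 | 1 | 1
0 | 1 | 1 | 1 | 1
1 | 0 | 0 | 0 | 0
1 | 0 | 1 | 0 | 0
1 | 1 | 0 | 0 | 0
1 | 1 | 1 | 0 | 0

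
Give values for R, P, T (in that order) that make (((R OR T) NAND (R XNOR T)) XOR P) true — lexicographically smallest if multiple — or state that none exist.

R=0, P=0, T=0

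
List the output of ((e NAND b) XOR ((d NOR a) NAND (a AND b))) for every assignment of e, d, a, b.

e | d | a | b | Output
----------------------
0 | 0 | 0 | 0 | 0
0 | 0 | 0 | 1 | 0
0 | 0 | 1 | 0 | 0
0 | 0 | 1 | 1 | 0
0 | 1 | 0 | 0 | 0
0 | 1 | 0 | 1 | 0
0 | 1 | 1 | 0 | 0
0 | 1 | 1 | 1 | 0
1 | 0 | 0 | 0 | 0
1 | 0 | 0 | 1 | 1
1 | 0 | 1 | 0 | 0
1 | 0 | 1 | 1 | 1
1 | 1 | 0 | 0 | 0
1 | 1 | 0 | 1 | 1
1 | 1 | 1 | 0 | 0
1 | 1 | 1 | 1 | 1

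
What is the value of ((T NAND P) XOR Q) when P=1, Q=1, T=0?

Substituting: ((0 NAND 1) XOR 1)
= 0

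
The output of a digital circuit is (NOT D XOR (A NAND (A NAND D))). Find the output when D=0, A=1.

Substituting: (NOT 0 XOR (1 NAND (1 NAND 0)))
= 1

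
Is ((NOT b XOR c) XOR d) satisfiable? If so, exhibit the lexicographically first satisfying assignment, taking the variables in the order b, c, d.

b=0, c=0, d=0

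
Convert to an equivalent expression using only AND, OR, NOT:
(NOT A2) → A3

A2 OR A3
(Implication elimination: A → B = NOT A OR B)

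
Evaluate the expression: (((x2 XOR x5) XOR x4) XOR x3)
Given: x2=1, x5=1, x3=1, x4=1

Substituting: (((1 XOR 1) XOR 1) XOR 1)
= 0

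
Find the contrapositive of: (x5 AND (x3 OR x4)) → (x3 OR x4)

Contrapositive: NOT (x3 OR x4) → NOT (x5 AND (x3 OR x4))
Note: A statement and its contrapositive are logically equivalent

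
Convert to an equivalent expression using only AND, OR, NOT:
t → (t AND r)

NOT t OR (t AND r)
(Implication elimination: A → B = NOT A OR B)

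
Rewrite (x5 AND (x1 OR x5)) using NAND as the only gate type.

((x5 NAND ((x1 NAND x1) NAND (x5 NAND x5))) NAND (x5 NAND ((x1 NAND x1) NAND (x5 NAND x5))))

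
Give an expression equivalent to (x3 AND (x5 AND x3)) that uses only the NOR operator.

((x3 NOR x3) NOR (((x5 NOR x5) NOR (x3 NOR x3)) NOR ((x5 NOR x5) NOR (x3 NOR x3))))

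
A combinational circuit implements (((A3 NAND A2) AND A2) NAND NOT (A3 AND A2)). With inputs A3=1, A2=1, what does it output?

Substituting: (((1 NAND 1) AND 1) NAND NOT (1 AND 1))
= 1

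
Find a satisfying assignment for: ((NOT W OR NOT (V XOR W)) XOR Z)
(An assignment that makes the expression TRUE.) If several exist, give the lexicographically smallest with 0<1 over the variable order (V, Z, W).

V=0, Z=0, W=0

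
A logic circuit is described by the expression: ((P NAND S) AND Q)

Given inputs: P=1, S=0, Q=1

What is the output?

Substituting: ((1 NAND 0) AND 1)
= 1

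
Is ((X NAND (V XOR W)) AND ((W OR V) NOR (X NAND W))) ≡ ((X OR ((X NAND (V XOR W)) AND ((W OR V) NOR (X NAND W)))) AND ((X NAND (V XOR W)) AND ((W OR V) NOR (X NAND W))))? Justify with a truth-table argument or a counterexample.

Yes, they are equivalent — the two output columns agree on all 8 assignments:
X | V | W | Expression 1 | Expression 2
---------------------------------------
0 | 0 | 0 | 0 | 0
0 | 0 | 1 | 0 | 0
0 | 1 | 0 | 0 | 0
0 | 1 | 1 | 0 | 0
1 | 0 | 0 | 0 | 0
1 | 0 | 1 | 0 | 0
1 | 1 | 0 | 0 | 0
1 | 1 | 1 | 0 | 0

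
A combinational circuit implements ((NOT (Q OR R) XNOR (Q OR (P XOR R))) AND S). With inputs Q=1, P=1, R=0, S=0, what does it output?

Substituting: ((NOT (1 OR 0) XNOR (1 OR (1 XOR 0))) AND 0)
= 0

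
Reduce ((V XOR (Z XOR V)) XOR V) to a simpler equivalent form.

By XOR self-cancellation ((E XOR v) XOR v = E):
= (Z XOR V)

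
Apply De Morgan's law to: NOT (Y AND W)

NOT Y OR NOT W
De Morgan's: NOT(AND of terms) = OR of negations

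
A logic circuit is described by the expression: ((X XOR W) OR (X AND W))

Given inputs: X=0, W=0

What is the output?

Substituting: ((0 XOR 0) OR (0 AND 0))
= 0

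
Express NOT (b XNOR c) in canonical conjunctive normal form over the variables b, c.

(b OR c) AND (NOT b OR NOT c)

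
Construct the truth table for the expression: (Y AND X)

X | Y | Output
--------------
0 | 0 | 0
0 | 1 | 0
1 | 0 | 0
1 | 1 | 1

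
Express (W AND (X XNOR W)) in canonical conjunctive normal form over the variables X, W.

(X OR W) AND (X OR NOT W) AND (NOT X OR W)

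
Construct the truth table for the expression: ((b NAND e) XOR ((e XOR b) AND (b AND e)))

e | b | Output
--------------
0 | 0 | 1
0 | 1 | 1
1 | 0 | 1
1 | 1 | 0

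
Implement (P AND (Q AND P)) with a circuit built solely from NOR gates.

((P NOR P) NOR (((Q NOR Q) NOR (P NOR P)) NOR ((Q NOR Q) NOR (P NOR P))))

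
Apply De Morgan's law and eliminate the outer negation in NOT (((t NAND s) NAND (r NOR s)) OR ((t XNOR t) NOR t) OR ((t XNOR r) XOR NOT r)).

NOT ((t NAND s) NAND (r NOR s)) AND NOT ((t XNOR t) NOR t) AND NOT ((t XNOR r) XOR NOT r)
De Morgan's: NOT(OR of terms) = AND of negations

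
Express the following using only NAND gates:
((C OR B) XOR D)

((((C NAND C) NAND (B NAND B)) NAND (((C NAND C) NAND (B NAND B)) NAND D)) NAND (D NAND (((C NAND C) NAND (B NAND B)) NAND D)))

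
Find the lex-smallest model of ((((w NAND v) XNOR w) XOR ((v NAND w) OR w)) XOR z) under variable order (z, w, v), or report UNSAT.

z=0, w=0, v=0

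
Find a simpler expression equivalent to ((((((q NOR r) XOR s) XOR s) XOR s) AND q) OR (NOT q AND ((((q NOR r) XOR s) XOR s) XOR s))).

By distribution ((E AND v) OR (E AND NOT v) = E) then XOR self-cancellation ((E XOR v) XOR v = E):
= ((q NOR r) XOR s)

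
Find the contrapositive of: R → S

Contrapositive: NOT S → NOT R
Note: A statement and its contrapositive are logically equivalent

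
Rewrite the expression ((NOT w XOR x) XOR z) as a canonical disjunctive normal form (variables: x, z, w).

(NOT x AND NOT z AND NOT w) OR (NOT x AND z AND w) OR (x AND NOT z AND w) OR (x AND z AND NOT w)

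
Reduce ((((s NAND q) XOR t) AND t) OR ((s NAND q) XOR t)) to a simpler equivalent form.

By absorption (E OR (E AND v) = E):
= ((s NAND q) XOR t)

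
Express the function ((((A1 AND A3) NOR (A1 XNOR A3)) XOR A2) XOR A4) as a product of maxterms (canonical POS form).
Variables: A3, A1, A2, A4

ΠM(0, 3, 5, 6, 9, 10, 12, 15) = (A3 OR A1 OR A2 OR A4) AND (A3 OR A1 OR NOT A2 OR NOT A4) AND (A3 OR NOT A1 OR A2 OR NOT A4) AND (A3 OR NOT A1 OR NOT A2 OR A4) AND (NOT A3 OR A1 OR A2 OR NOT A4) AND (NOT A3 OR A1 OR NOT A2 OR A4) AND (NOT A3 OR NOT A1 OR A2 OR A4) AND (NOT A3 OR NOT A1 OR NOT A2 OR NOT A4)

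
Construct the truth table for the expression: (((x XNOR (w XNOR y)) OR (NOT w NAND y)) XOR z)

z | y | w | x | Output
----------------------
0 | 0 | 0 | 0 | 1
0 | 0 | 0 | 1 | 1
0 | 0 | 1 | 0 | 1
0 | 0 | 1 | 1 | 1
0 | 1 | 0 | 0 | 1
0 | 1 | 0 | 1 | 0
0 | 1 | 1 | 0 | 1
0 | 1 | 1 | 1 | 1
1 | 0 | 0 | 0 | 0
1 | 0 | 0 | 1 | 0
1 | 0 | 1 | 0 | 0
1 | 0 | 1 | 1 | 0
1 | 1 | 0 | 0 | 0
1 | 1 | 0 | 1 | 1
1 | 1 | 1 | 0 | 0
1 | 1 | 1 | 1 | 0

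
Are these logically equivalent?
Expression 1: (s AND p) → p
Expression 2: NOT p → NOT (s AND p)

Yes, Contrapositive is always equivalent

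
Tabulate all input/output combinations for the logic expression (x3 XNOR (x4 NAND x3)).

x3 | x4 | Output
----------------
0 | 0 | 0
0 | 1 | 0
1 | 0 | 1
1 | 1 | 0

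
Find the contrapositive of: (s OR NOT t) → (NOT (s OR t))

Contrapositive: (s OR t) → NOT (s OR NOT t)
Note: A statement and its contrapositive are logically equivalent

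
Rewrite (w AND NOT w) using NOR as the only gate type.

((w NOR w) NOR ((w NOR w) NOR (w NOR w)))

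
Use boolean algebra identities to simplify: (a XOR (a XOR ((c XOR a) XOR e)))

By XOR self-cancellation ((E XOR v) XOR v = E):
= ((c XOR a) XOR e)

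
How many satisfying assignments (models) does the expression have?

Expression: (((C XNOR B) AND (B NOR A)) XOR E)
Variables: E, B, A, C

Satisfying assignments: (0,0,0,0), (1,0,0,1), (1,0,1,0), (1,0,1,1), (1,1,0,0), (1,1,0,1), (1,1,1,0), (1,1,1,1)
Count: 8 out of 16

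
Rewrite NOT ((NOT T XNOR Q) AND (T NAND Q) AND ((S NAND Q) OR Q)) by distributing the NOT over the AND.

NOT (NOT T XNOR Q) OR NOT (T NAND Q) OR NOT ((S NAND Q) OR Q)
De Morgan's: NOT(AND of terms) = OR of negations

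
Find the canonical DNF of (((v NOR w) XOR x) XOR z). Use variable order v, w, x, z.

(NOT v AND NOT w AND NOT x AND NOT z) OR (NOT v AND NOT w AND x AND z) OR (NOT v AND w AND NOT x AND z) OR (NOT v AND w AND x AND NOT z) OR (v AND NOT w AND NOT x AND z) OR (v AND NOT w AND x AND NOT z) OR (v AND w AND NOT x AND z) OR (v AND w AND x AND NOT z)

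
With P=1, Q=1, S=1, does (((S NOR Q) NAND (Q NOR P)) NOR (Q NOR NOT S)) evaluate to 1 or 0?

Substituting: (((1 NOR 1) NAND (1 NOR 1)) NOR (1 NOR NOT 1))
= 0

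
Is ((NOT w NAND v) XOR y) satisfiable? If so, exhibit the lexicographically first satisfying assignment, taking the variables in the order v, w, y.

v=0, w=0, y=0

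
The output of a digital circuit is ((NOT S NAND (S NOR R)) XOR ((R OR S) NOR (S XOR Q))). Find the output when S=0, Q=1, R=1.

Substituting: ((NOT 0 NAND (0 NOR 1)) XOR ((1 OR 0) NOR (0 XOR 1)))
= 1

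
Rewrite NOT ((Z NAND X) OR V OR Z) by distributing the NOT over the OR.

NOT (Z NAND X) AND NOT V AND NOT Z
De Morgan's: NOT(OR of terms) = AND of negations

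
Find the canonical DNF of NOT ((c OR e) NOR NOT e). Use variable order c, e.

(NOT c AND NOT e) OR (NOT c AND e) OR (c AND NOT e) OR (c AND e)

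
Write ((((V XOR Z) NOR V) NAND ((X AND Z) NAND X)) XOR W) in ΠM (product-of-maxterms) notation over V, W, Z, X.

ΠM(0, 1, 6, 7, 12, 13, 14, 15) = (V OR W OR Z OR X) AND (V OR W OR Z OR NOT X) AND (V OR NOT W OR NOT Z OR X) AND (V OR NOT W OR NOT Z OR NOT X) AND (NOT V OR NOT W OR Z OR X) AND (NOT V OR NOT W OR Z OR NOT X) AND (NOT V OR NOT W OR NOT Z OR X) AND (NOT V OR NOT W OR NOT Z OR NOT X)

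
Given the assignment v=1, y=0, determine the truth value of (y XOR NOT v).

Substituting: (0 XOR NOT 1)
= 0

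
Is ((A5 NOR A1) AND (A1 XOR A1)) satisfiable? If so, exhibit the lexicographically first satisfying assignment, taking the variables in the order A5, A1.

UNSATISFIABLE - no assignment makes this expression true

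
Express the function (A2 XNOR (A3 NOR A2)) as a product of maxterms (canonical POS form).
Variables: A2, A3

ΠM(0, 2, 3) = (A2 OR A3) AND (NOT A2 OR A3) AND (NOT A2 OR NOT A3)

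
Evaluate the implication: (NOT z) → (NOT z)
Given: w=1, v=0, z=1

Antecedent (NOT z) = 0; consequent (NOT z) = 0.
0 → 0 = 1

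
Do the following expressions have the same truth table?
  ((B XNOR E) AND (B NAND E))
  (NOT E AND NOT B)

Yes, they are equivalent — the two output columns agree on all 4 assignments:
E | B | Expression 1 | Expression 2
-----------------------------------
0 | 0 | 1 | 1
0 | 1 | 0 | 0
1 | 0 | 0 | 0
1 | 1 | 0 | 0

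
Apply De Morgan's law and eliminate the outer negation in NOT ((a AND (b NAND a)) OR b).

NOT (a AND (b NAND a)) AND NOT b
De Morgan's: NOT(OR of terms) = AND of negations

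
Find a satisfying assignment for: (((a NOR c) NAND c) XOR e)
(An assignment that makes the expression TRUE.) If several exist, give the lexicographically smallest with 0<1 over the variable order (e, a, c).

e=0, a=0, c=0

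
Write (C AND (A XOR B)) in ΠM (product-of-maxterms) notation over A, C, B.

ΠM(0, 1, 2, 4, 5, 7) = (A OR C OR B) AND (A OR C OR NOT B) AND (A OR NOT C OR B) AND (NOT A OR C OR B) AND (NOT A OR C OR NOT B) AND (NOT A OR NOT C OR NOT B)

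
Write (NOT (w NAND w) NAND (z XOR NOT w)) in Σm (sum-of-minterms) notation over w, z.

Σm(0, 1, 2) = (NOT w AND NOT z) OR (NOT w AND z) OR (w AND NOT z)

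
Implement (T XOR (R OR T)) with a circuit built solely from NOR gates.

((((T NOR ((R NOR T) NOR (R NOR T))) NOR (T NOR ((R NOR T) NOR (R NOR T)))) NOR ((T NOR ((R NOR T) NOR (R NOR T))) NOR (T NOR ((R NOR T) NOR (R NOR T))))) NOR ((((T NOR T) NOR (((R NOR T) NOR (R NOR T)) NOR ((R NOR T) NOR (R NOR T)))) NOR ((T NOR T) NOR (((R NOR T) NOR (R NOR T)) NOR ((R NOR T) NOR (R NOR T))))) NOR (((T NOR T) NOR (((R NOR T) NOR (R NOR T)) NOR ((R NOR T) NOR (R NOR T)))) NOR ((T NOR T) NOR (((R NOR T) NOR (R NOR T)) NOR ((R NOR T) NOR (R NOR T)))))))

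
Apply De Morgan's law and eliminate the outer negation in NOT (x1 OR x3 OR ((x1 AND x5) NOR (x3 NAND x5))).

NOT x1 AND NOT x3 AND NOT ((x1 AND x5) NOR (x3 NAND x5))
De Morgan's: NOT(OR of terms) = AND of negations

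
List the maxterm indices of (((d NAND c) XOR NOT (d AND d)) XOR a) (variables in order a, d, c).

ΠM(0, 1, 3, 6) = (a OR d OR c) AND (a OR d OR NOT c) AND (a OR NOT d OR NOT c) AND (NOT a OR NOT d OR c)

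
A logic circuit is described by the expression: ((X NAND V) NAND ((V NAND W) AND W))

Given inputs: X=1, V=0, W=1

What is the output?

Substituting: ((1 NAND 0) NAND ((0 NAND 1) AND 1))
= 0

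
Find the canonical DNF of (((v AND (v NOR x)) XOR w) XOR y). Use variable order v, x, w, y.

(NOT v AND NOT x AND NOT w AND y) OR (NOT v AND NOT x AND w AND NOT y) OR (NOT v AND x AND NOT w AND y) OR (NOT v AND x AND w AND NOT y) OR (v AND NOT x AND NOT w AND y) OR (v AND NOT x AND w AND NOT y) OR (v AND x AND NOT w AND y) OR (v AND x AND w AND NOT y)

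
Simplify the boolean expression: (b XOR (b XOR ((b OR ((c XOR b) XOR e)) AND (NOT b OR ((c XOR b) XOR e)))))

By XOR self-cancellation ((E XOR v) XOR v = E) then distribution ((E OR v) AND (E OR NOT v) = E):
= ((c XOR b) XOR e)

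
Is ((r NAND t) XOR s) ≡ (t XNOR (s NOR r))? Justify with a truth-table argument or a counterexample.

No. Counterexample: with r=0, t=0, s=0, Expression 1 = 1 but Expression 2 = 0.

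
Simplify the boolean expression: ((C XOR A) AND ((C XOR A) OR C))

By absorption (E AND (E OR v) = E):
= (C XOR A)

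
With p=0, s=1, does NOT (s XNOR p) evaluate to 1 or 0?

Substituting: NOT (1 XNOR 0)
= 1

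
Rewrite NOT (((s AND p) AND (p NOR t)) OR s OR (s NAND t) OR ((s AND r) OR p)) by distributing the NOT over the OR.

NOT ((s AND p) AND (p NOR t)) AND NOT s AND NOT (s NAND t) AND NOT ((s AND r) OR p)
De Morgan's: NOT(OR of terms) = AND of negations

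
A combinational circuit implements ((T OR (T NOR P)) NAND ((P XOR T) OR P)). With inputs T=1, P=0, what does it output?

Substituting: ((1 OR (1 NOR 0)) NAND ((0 XOR 1) OR 0))
= 0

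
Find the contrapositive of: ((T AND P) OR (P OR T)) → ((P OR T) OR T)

Contrapositive: NOT ((P OR T) OR T) → NOT ((T AND P) OR (P OR T))
Note: A statement and its contrapositive are logically equivalent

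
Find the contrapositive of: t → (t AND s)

Contrapositive: NOT (t AND s) → NOT t
Note: A statement and its contrapositive are logically equivalent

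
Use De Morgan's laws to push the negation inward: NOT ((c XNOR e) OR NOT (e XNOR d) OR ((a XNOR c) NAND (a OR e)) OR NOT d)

NOT (c XNOR e) AND (e XNOR d) AND NOT ((a XNOR c) NAND (a OR e)) AND d
De Morgan's: NOT(OR of terms) = AND of negations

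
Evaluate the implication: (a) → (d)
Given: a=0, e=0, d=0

Antecedent (a) = 0; consequent (d) = 0.
0 → 0 = 1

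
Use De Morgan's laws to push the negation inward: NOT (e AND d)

NOT e OR NOT d
De Morgan's: NOT(AND of terms) = OR of negations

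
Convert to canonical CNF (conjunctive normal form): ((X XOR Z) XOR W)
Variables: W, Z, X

(W OR Z OR X) AND (W OR NOT Z OR NOT X) AND (NOT W OR Z OR NOT X) AND (NOT W OR NOT Z OR X)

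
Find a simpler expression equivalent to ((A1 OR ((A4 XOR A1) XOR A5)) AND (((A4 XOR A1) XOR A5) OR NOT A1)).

By distribution ((E OR v) AND (E OR NOT v) = E):
= ((A4 XOR A1) XOR A5)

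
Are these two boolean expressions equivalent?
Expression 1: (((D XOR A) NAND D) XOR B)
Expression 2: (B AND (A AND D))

No. Counterexample: with D=0, B=0, A=0, Expression 1 = 1 but Expression 2 = 0.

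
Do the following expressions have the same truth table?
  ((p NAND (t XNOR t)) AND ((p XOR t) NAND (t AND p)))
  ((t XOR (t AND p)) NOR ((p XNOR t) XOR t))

No. Counterexample: with p=0, t=0, Expression 1 = 1 but Expression 2 = 0.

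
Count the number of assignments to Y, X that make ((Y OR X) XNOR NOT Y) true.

Satisfying assignments: (0,1)
Count: 1 out of 4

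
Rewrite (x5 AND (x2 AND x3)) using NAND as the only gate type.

((x5 NAND ((x2 NAND x3) NAND (x2 NAND x3))) NAND (x5 NAND ((x2 NAND x3) NAND (x2 NAND x3))))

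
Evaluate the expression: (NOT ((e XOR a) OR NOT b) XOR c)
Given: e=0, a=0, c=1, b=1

Substituting: (NOT ((0 XOR 0) OR NOT 1) XOR 1)
= 0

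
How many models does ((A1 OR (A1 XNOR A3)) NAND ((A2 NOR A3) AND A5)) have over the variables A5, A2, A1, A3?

Satisfying assignments: (0,0,0,0), (0,0,0,1), (0,0,1,0), (0,0,1,1), (0,1,0,0), (0,1,0,1), (0,1,1,0), (0,1,1,1), (1,0,0,1), (1,0,1,1), (1,1,0,0), (1,1,0,1), (1,1,1,0), (1,1,1,1)
Count: 14 out of 16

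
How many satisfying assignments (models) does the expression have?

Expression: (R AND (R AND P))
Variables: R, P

Satisfying assignments: (1,1)
Count: 1 out of 4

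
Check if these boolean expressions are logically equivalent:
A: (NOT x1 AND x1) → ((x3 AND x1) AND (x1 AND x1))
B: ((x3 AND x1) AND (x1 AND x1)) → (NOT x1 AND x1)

No, Converse is not equivalent to original (counterexample: x3=1, x1=1)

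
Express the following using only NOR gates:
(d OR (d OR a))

((d NOR ((d NOR a) NOR (d NOR a))) NOR (d NOR ((d NOR a) NOR (d NOR a))))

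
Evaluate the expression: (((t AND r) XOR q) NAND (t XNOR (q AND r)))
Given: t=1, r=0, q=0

Substituting: (((1 AND 0) XOR 0) NAND (1 XNOR (0 AND 0)))
= 1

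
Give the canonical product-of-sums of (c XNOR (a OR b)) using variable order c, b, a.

ΠM(1, 2, 3, 4) = (c OR b OR NOT a) AND (c OR NOT b OR a) AND (c OR NOT b OR NOT a) AND (NOT c OR b OR a)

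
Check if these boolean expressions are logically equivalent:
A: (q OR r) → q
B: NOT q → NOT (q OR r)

Yes, Contrapositive is always equivalent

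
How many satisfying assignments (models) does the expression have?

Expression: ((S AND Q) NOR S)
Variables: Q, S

Satisfying assignments: (0,0), (1,0)
Count: 2 out of 4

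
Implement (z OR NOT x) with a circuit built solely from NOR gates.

((z NOR (x NOR x)) NOR (z NOR (x NOR x)))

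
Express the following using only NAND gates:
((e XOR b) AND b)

((((e NAND (e NAND b)) NAND (b NAND (e NAND b))) NAND b) NAND (((e NAND (e NAND b)) NAND (b NAND (e NAND b))) NAND b))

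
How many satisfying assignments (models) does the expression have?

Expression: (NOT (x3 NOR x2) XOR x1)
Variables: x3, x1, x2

Satisfying assignments: (0,0,1), (0,1,0), (1,0,0), (1,0,1)
Count: 4 out of 8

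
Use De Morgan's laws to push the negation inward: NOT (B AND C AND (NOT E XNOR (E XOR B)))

NOT B OR NOT C OR NOT (NOT E XNOR (E XOR B))
De Morgan's: NOT(AND of terms) = OR of negations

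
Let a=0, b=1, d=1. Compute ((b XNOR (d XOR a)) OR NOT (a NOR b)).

Substituting: ((1 XNOR (1 XOR 0)) OR NOT (0 NOR 1))
= 1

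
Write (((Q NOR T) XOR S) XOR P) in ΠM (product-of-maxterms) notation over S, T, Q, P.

ΠM(1, 2, 4, 6, 8, 11, 13, 15) = (S OR T OR Q OR NOT P) AND (S OR T OR NOT Q OR P) AND (S OR NOT T OR Q OR P) AND (S OR NOT T OR NOT Q OR P) AND (NOT S OR T OR Q OR P) AND (NOT S OR T OR NOT Q OR NOT P) AND (NOT S OR NOT T OR Q OR NOT P) AND (NOT S OR NOT T OR NOT Q OR NOT P)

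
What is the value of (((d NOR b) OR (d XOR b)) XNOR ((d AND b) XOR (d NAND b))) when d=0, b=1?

Substituting: (((0 NOR 1) OR (0 XOR 1)) XNOR ((0 AND 1) XOR (0 NAND 1)))
= 1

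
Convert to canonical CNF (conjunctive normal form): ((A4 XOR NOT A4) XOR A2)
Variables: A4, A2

(A4 OR NOT A2) AND (NOT A4 OR NOT A2)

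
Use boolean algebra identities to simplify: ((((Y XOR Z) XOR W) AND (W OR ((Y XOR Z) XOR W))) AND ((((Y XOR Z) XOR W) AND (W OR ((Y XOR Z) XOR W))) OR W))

By absorption (E AND (E OR v) = E) then absorption (E AND (E OR v) = E):
= ((Y XOR Z) XOR W)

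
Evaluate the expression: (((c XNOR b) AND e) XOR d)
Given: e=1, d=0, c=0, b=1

Substituting: (((0 XNOR 1) AND 1) XOR 0)
= 0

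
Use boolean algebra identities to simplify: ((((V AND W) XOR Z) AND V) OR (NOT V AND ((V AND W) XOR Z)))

By distribution ((E AND v) OR (E AND NOT v) = E):
= ((V AND W) XOR Z)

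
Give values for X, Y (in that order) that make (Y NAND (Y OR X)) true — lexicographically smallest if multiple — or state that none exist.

X=0, Y=0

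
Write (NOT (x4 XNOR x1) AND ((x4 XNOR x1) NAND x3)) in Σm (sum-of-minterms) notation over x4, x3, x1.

Σm(1, 3, 4, 6) = (NOT x4 AND NOT x3 AND x1) OR (NOT x4 AND x3 AND x1) OR (x4 AND NOT x3 AND NOT x1) OR (x4 AND x3 AND NOT x1)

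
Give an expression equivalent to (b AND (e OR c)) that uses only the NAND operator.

((b NAND ((e NAND e) NAND (c NAND c))) NAND (b NAND ((e NAND e) NAND (c NAND c))))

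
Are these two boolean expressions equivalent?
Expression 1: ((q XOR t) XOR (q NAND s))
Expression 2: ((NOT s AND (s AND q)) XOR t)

No. Counterexample: with t=0, q=0, s=0, Expression 1 = 1 but Expression 2 = 0.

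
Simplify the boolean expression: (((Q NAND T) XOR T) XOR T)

By XOR self-cancellation ((E XOR v) XOR v = E):
= (Q NAND T)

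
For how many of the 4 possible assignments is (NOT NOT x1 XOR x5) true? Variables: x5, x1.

Satisfying assignments: (0,1), (1,0)
Count: 2 out of 4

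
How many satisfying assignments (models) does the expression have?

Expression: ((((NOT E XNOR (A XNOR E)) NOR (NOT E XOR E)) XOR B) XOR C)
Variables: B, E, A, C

Satisfying assignments: (0,0,0,1), (0,0,1,1), (0,1,0,1), (0,1,1,1), (1,0,0,0), (1,0,1,0), (1,1,0,0), (1,1,1,0)
Count: 8 out of 16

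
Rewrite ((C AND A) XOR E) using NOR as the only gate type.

((((((C NOR C) NOR (A NOR A)) NOR E) NOR (((C NOR C) NOR (A NOR A)) NOR E)) NOR ((((C NOR C) NOR (A NOR A)) NOR E) NOR (((C NOR C) NOR (A NOR A)) NOR E))) NOR ((((((C NOR C) NOR (A NOR A)) NOR ((C NOR C) NOR (A NOR A))) NOR (E NOR E)) NOR ((((C NOR C) NOR (A NOR A)) NOR ((C NOR C) NOR (A NOR A))) NOR (E NOR E))) NOR (((((C NOR C) NOR (A NOR A)) NOR ((C NOR C) NOR (A NOR A))) NOR (E NOR E)) NOR ((((C NOR C) NOR (A NOR A)) NOR ((C NOR C) NOR (A NOR A))) NOR (E NOR E)))))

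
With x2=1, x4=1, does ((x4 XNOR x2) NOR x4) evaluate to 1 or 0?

Substituting: ((1 XNOR 1) NOR 1)
= 0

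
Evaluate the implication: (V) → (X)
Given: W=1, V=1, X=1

Antecedent (V) = 1; consequent (X) = 1.
1 → 1 = 1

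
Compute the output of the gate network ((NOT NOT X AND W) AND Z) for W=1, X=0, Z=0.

Substituting: ((NOT NOT 0 AND 1) AND 0)
= 0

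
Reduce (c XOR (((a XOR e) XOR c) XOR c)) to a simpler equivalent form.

By XOR self-cancellation ((E XOR v) XOR v = E):
= ((a XOR e) XOR c)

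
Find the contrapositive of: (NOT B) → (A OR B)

Contrapositive: NOT (A OR B) → B
Note: A statement and its contrapositive are logically equivalent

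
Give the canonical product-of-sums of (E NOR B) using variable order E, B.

ΠM(1, 2, 3) = (E OR NOT B) AND (NOT E OR B) AND (NOT E OR NOT B)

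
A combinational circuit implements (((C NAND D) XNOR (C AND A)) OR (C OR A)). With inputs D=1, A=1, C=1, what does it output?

Substituting: (((1 NAND 1) XNOR (1 AND 1)) OR (1 OR 1))
= 1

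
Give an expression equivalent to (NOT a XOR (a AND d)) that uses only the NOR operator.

(((((a NOR a) NOR ((a NOR a) NOR (d NOR d))) NOR ((a NOR a) NOR ((a NOR a) NOR (d NOR d)))) NOR (((a NOR a) NOR ((a NOR a) NOR (d NOR d))) NOR ((a NOR a) NOR ((a NOR a) NOR (d NOR d))))) NOR (((((a NOR a) NOR (a NOR a)) NOR (((a NOR a) NOR (d NOR d)) NOR ((a NOR a) NOR (d NOR d)))) NOR (((a NOR a) NOR (a NOR a)) NOR (((a NOR a) NOR (d NOR d)) NOR ((a NOR a) NOR (d NOR d))))) NOR ((((a NOR a) NOR (a NOR a)) NOR (((a NOR a) NOR (d NOR d)) NOR ((a NOR a) NOR (d NOR d)))) NOR (((a NOR a) NOR (a NOR a)) NOR (((a NOR a) NOR (d NOR d)) NOR ((a NOR a) NOR (d NOR d)))))))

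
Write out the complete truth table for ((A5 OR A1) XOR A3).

A1 | A3 | A5 | Output
---------------------
0 | 0 | 0 | 0
0 | 0 | 1 | 1
0 | 1 | 0 | 1
0 | 1 | 1 | 0
1 | 0 | 0 | 1
1 | 0 | 1 | 1
1 | 1 | 0 | 0
1 | 1 | 1 | 0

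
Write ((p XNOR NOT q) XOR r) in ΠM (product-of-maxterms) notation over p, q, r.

ΠM(0, 3, 5, 6) = (p OR q OR r) AND (p OR NOT q OR NOT r) AND (NOT p OR q OR NOT r) AND (NOT p OR NOT q OR r)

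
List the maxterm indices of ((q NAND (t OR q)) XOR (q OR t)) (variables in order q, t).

ΠM(1) = (q OR NOT t)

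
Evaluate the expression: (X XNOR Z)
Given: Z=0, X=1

Substituting: (1 XNOR 0)
= 0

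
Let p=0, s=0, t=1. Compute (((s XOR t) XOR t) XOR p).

Substituting: (((0 XOR 1) XOR 1) XOR 0)
= 0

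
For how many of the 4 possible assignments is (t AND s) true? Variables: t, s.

Satisfying assignments: (1,1)
Count: 1 out of 4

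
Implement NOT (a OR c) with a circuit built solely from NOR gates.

(((a NOR c) NOR (a NOR c)) NOR ((a NOR c) NOR (a NOR c)))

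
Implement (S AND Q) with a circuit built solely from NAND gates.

((S NAND Q) NAND (S NAND Q))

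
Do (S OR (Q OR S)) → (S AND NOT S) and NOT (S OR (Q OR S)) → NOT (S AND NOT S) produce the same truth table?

No, Inverse is not equivalent to original (counterexample: Q=0, S=1)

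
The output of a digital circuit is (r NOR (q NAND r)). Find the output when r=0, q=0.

Substituting: (0 NOR (0 NAND 0))
= 0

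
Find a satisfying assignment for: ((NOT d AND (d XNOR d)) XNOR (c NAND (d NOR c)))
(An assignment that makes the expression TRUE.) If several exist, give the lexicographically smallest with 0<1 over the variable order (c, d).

c=0, d=0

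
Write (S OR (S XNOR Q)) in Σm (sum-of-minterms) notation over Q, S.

Σm(0, 1, 3) = (NOT Q AND NOT S) OR (NOT Q AND S) OR (Q AND S)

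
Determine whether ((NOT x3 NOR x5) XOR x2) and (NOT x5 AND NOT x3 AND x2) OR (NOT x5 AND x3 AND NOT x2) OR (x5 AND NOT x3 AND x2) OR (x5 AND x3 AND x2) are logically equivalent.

Yes, they are equivalent — the two output columns agree on all 8 assignments:
x5 | x3 | x2 | Expression 1 | Expression 2
------------------------------------------
0 | 0 | 0 | 0 | 0
0 | 0 | 1 | 1 | 1
0 | 1 | 0 | 1 | 1
0 | 1 | 1 | 0 | 0
1 | 0 | 0 | 0 | 0
1 | 0 | 1 | 1 | 1
1 | 1 | 0 | 0 | 0
1 | 1 | 1 | 1 | 1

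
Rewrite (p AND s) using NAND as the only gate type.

((p NAND s) NAND (p NAND s))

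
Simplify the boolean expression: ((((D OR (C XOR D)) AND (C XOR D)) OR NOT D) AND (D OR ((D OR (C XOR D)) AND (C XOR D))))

By distribution ((E OR v) AND (E OR NOT v) = E) then absorption (E AND (E OR v) = E):
= (C XOR D)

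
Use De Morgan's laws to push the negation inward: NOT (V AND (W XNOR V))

NOT V OR NOT (W XNOR V)
De Morgan's: NOT(AND of terms) = OR of negations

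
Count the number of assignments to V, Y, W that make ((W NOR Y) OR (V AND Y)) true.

Satisfying assignments: (0,0,0), (1,0,0), (1,1,0), (1,1,1)
Count: 4 out of 8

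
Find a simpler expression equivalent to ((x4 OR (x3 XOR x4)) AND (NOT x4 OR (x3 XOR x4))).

By distribution ((E OR v) AND (E OR NOT v) = E):
= (x3 XOR x4)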